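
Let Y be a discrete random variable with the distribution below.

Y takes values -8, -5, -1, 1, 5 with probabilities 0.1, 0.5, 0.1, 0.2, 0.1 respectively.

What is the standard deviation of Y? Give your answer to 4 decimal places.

E[Y] = (-8)(0.1) + (-5)(0.5) + (-1)(0.1) + (1)(0.2) + (5)(0.1) = -2.7
E[Y²] = (-8)²(0.1) + (-5)²(0.5) + (-1)²(0.1) + (1)²(0.2) + (5)²(0.1) = 21.7
Var(Y) = E[Y²] − (E[Y])² = 21.7 − (-2.7)² = 14.41
sd(Y) = √14.41 ≈ 3.7961

3.7961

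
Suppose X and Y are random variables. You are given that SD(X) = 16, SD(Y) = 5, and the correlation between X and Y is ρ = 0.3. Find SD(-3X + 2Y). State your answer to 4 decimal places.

Var(X) = (16)² = 256;  Var(Y) = (5)² = 25
Cov(X,Y) = ρ·SD(X)·SD(Y) = 0.3·16·5 = 24
Var(-3X + 2Y) = (-3)²·Var(X) + (2)²·Var(Y) + 2·(-3)·(2)·Cov(X,Y)
= 9·256 + 4·25 + -12·24 = 2116
SD(-3X + 2Y) = √2116 ≈ 46.0000

46.0000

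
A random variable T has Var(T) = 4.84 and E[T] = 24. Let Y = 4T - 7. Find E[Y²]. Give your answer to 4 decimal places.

7998.4400

E[4T - 7] = 4·24 − 7 = 89
Var(4T - 7) = (4)²·4.84 = 77.44
E[Y²] = Var(Y) + (E[Y])² = 77.44 + (89)² = 7998.44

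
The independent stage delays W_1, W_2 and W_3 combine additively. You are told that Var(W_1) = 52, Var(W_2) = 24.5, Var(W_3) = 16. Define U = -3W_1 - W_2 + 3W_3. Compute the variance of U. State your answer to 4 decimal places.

By independence, Var(U) = (-3)²Var(W_1) + (-1)²Var(W_2) + (3)²Var(W_3)
= (-3)²·52 + (-1)²·24.5 + (3)²·16 = 636.5

636.5000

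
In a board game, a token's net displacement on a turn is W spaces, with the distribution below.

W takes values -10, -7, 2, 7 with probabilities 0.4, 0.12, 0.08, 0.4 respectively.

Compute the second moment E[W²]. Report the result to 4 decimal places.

65.8000

E[W²] = (-10)²(0.4) + (-7)²(0.12) + (2)²(0.08) + (7)²(0.4) = 65.8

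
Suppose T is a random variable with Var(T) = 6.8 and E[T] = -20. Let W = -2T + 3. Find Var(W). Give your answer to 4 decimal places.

Var(-2T + 3) = (-2)²·Var(T) = 4·6.8 = 27.2

27.2000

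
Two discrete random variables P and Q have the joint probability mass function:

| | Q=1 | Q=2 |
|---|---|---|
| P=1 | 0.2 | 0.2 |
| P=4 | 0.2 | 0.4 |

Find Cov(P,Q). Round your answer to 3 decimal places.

E[P] = 2.8,  E[Q] = 1.6
E[PQ] = 4.6
Cov(P,Q) = E[PQ] − E[P]E[Q] = 4.6 − (2.8)(1.6) = 0.12

0.120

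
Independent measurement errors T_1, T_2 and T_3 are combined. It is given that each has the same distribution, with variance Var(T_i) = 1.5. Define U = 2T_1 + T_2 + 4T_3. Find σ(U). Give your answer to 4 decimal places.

5.6125

By independence, Var(U) = (2)²Var(T_1) + (1)²Var(T_2) + (4)²Var(T_3)
= (2)²·1.5 + (1)²·1.5 + (4)²·1.5 = 31.5
σ(U) = √31.5 ≈ 5.6125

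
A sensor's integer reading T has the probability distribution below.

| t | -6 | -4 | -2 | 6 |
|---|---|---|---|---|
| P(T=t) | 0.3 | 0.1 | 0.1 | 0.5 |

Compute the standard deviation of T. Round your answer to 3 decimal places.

5.517

E[T] = (-6)(0.3) + (-4)(0.1) + (-2)(0.1) + (6)(0.5) = 0.6
E[T²] = (-6)²(0.3) + (-4)²(0.1) + (-2)²(0.1) + (6)²(0.5) = 30.8
Var(T) = E[T²] − (E[T])² = 30.8 − (0.6)² = 30.44
SD(T) = √30.44 ≈ 5.517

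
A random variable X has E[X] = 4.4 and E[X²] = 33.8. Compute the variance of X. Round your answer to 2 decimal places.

14.44

var(X) = 33.8 − (4.4)² = 14.44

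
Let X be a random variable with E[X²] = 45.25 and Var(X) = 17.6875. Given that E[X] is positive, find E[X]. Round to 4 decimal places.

(E[X])² = E[X²] − Var(X) = 45.25 − 17.6875 = 27.5625
E[X] = √27.5625 = 5.25

5.2500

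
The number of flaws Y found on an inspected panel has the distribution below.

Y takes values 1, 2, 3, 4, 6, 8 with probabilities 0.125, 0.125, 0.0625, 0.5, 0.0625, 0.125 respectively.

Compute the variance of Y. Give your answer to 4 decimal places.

3.9336

E[Y] = (1)(0.125) + (2)(0.125) + (3)(0.0625) + (4)(0.5) + (6)(0.0625) + (8)(0.125) = 3.9375
E[Y²] = (1)²(0.125) + (2)²(0.125) + (3)²(0.0625) + (4)²(0.5) + (6)²(0.0625) + (8)²(0.125) = 19.4375
Var(Y) = E[Y²] − (E[Y])² = 19.4375 − (3.9375)² = 3.93359375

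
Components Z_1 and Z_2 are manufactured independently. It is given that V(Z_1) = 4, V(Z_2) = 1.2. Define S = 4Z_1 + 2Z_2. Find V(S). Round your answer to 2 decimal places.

By independence, V(S) = (4)²V(Z_1) + (2)²V(Z_2)
= (4)²·4 + (2)²·1.2 = 68.8

68.80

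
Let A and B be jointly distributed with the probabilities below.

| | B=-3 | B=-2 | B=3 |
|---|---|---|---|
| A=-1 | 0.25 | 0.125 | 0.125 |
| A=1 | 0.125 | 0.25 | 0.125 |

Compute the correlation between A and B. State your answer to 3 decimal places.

0.052

E[A] = 0,  E[B] = -1.125
E[AB] = 0.125
Cov(A,B) = E[AB] − E[A]E[B] = 0.125 − (0)(-1.125) = 0.125
var(A) = 1,  var(B) = 5.859375
ρ = 0.125 / √(1·5.859375) ≈ 0.052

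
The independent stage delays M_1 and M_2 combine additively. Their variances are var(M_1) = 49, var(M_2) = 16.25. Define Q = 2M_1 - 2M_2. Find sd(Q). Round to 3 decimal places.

16.155

By independence, var(Q) = (2)²var(M_1) + (-2)²var(M_2)
= (2)²·49 + (-2)²·16.25 = 261
sd(Q) = √261 ≈ 16.155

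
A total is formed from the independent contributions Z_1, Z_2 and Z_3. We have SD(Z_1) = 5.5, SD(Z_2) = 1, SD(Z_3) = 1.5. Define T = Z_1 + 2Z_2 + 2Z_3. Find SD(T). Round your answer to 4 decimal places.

6.5765

var(Z_1) = 30.25, var(Z_2) = 1, var(Z_3) = 2.25
By independence, var(T) = (1)²var(Z_1) + (2)²var(Z_2) + (2)²var(Z_3)
= (1)²·30.25 + (2)²·1 + (2)²·2.25 = 43.25
SD(T) = √43.25 ≈ 6.5765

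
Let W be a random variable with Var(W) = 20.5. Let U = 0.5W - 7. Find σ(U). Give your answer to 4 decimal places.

2.2638

Var(0.5W - 7) = (0.5)²·20.5 = 5.125
σ(U) = √5.125 ≈ 2.2638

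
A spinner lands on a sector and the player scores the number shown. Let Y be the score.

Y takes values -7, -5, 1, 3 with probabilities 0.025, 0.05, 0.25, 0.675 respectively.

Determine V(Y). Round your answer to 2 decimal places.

5.38

E[Y] = (-7)(0.025) + (-5)(0.05) + (1)(0.25) + (3)(0.675) = 1.85
E[Y²] = (-7)²(0.025) + (-5)²(0.05) + (1)²(0.25) + (3)²(0.675) = 8.8
V(Y) = E[Y²] − (E[Y])² = 8.8 − (1.85)² = 5.3775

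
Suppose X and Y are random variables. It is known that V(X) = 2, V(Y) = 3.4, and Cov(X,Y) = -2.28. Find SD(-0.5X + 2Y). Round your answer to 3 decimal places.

4.320

V(-0.5X + 2Y) = (-0.5)²·V(X) + (2)²·V(Y) + 2·(-0.5)·(2)·Cov(X,Y)
= 0.25·2 + 4·3.4 + -2·-2.28 = 18.66
SD(-0.5X + 2Y) = √18.66 ≈ 4.320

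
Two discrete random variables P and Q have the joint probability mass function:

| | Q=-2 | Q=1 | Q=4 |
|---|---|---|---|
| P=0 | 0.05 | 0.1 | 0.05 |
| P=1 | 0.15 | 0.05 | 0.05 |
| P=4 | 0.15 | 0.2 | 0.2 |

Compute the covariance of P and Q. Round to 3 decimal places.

E[P] = 2.45,  E[Q] = 0.85
E[PQ] = 2.75
Cov(P,Q) = E[PQ] − E[P]E[Q] = 2.75 − (2.45)(0.85) = 0.6675

0.668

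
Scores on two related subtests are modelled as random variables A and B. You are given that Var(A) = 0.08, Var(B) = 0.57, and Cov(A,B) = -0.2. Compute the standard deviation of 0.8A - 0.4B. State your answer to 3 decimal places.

0.520

Var(0.8A - 0.4B) = (0.8)²·Var(A) + (-0.4)²·Var(B) + 2·(0.8)·(-0.4)·Cov(A,B)
= 0.64·0.08 + 0.16·0.57 + -0.64·-0.2 = 0.2704
σ(0.8A - 0.4B) = √0.2704 ≈ 0.520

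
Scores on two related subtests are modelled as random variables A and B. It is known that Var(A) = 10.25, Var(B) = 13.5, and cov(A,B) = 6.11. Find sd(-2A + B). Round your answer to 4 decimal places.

Var(-2A + B) = (-2)²·Var(A) + (1)²·Var(B) + 2·(-2)·(1)·cov(A,B)
= 4·10.25 + 1·13.5 + -4·6.11 = 30.06
sd(-2A + B) = √30.06 ≈ 5.4827

5.4827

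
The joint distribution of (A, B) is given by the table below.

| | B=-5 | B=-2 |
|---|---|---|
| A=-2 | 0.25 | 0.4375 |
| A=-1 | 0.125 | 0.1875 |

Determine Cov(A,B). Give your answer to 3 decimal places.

-0.023

E[A] = -1.6875,  E[B] = -3.125
E[AB] = 5.25
Cov(A,B) = E[AB] − E[A]E[B] = 5.25 − (-1.6875)(-3.125) = -0.0234375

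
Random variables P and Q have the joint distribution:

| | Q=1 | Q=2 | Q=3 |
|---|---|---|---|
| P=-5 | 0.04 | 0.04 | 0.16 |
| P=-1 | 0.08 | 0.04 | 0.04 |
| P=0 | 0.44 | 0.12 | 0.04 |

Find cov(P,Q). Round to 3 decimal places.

-0.995

E[P] = -1.36,  E[Q] = 1.68
E[PQ] = -3.28
cov(P,Q) = E[PQ] − E[P]E[Q] = -3.28 − (-1.36)(1.68) = -0.9952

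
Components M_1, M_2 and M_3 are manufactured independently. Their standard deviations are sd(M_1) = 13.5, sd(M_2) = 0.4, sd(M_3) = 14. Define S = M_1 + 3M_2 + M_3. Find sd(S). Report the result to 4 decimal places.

Var(M_1) = 182.25, Var(M_2) = 0.16, Var(M_3) = 196
By independence, Var(S) = (1)²Var(M_1) + (3)²Var(M_2) + (1)²Var(M_3)
= (1)²·182.25 + (3)²·0.16 + (1)²·196 = 379.69
sd(S) = √379.69 ≈ 19.4856

19.4856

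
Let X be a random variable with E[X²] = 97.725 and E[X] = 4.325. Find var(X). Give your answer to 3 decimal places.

var(X) = 97.725 − (4.325)² = 79.019375

79.019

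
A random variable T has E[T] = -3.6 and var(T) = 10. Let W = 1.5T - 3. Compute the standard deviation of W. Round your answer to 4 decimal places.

4.7434

var(1.5T - 3) = (1.5)²·10 = 22.5
SD(W) = √22.5 ≈ 4.7434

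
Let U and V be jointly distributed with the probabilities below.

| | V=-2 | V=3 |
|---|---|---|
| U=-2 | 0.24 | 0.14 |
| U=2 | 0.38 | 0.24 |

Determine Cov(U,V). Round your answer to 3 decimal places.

0.088

E[U] = 0.48,  E[V] = -0.1
E[UV] = 0.04
Cov(U,V) = E[UV] − E[U]E[V] = 0.04 − (0.48)(-0.1) = 0.088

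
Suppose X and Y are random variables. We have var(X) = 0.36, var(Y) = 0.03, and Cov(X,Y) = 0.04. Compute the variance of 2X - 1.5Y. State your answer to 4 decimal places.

var(2X - 1.5Y) = (2)²·var(X) + (-1.5)²·var(Y) + 2·(2)·(-1.5)·Cov(X,Y)
= 4·0.36 + 2.25·0.03 + -6·0.04 = 1.2675

1.2675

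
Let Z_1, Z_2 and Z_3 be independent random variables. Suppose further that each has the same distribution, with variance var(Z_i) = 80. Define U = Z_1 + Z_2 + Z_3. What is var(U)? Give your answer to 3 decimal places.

240.000

By independence, var(U) = (1)²var(Z_1) + (1)²var(Z_2) + (1)²var(Z_3)
= (1)²·80 + (1)²·80 + (1)²·80 = 240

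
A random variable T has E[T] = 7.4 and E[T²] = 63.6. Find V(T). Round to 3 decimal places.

V(T) = 63.6 − (7.4)² = 8.84

8.840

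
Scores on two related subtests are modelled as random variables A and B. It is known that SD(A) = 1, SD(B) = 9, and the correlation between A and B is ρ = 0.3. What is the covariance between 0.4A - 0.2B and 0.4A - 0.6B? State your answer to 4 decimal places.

V(A) = (1)² = 1;  V(B) = (9)² = 81
Cov(A,B) = ρ·SD(A)·SD(B) = 0.3·1·9 = 2.7
Cov(0.4A - 0.2B, 0.4A - 0.6B) = (0.4)(0.4)V(A) + (-0.2)(-0.6)V(B) + [(0.4)(-0.6) + (-0.2)(0.4)]Cov(A,B)
= 0.16·1 + 0.12·81 + -0.32·2.7 = 9.016

9.0160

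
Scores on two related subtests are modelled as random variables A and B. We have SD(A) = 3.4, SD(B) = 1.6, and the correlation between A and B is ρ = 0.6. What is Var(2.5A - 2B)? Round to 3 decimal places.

49.850

Var(A) = (3.4)² = 11.56;  Var(B) = (1.6)² = 2.56
cov(A,B) = ρ·SD(A)·SD(B) = 0.6·3.4·1.6 = 3.264
Var(2.5A - 2B) = (2.5)²·Var(A) + (-2)²·Var(B) + 2·(2.5)·(-2)·cov(A,B)
= 6.25·11.56 + 4·2.56 + -10·3.264 = 49.85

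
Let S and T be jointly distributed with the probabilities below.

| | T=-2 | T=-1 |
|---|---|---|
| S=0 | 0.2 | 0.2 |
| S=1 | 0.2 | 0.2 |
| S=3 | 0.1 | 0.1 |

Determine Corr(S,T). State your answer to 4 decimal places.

0.0000

E[S] = 1,  E[T] = -1.5
E[ST] = -1.5
Cov(S,T) = E[ST] − E[S]E[T] = -1.5 − (1)(-1.5) = 0
Var(S) = 1.2,  Var(T) = 0.25
ρ = 0 / √(1.2·0.25) ≈ 0.0000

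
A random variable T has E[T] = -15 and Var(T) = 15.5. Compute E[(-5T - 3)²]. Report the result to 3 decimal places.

E[-5T - 3] = -5·-15 − 3 = 72
Var(-5T - 3) = (-5)²·15.5 = 387.5
E[(-5T - 3)²] = Var((-5T - 3)) + (E[(-5T - 3)])² = 387.5 + (72)² = 5571.5

5571.500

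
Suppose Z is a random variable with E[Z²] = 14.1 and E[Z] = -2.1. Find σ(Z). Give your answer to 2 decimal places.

3.11

var(Z) = 14.1 − (-2.1)² = 9.69
σ(Z) = √9.69 ≈ 3.11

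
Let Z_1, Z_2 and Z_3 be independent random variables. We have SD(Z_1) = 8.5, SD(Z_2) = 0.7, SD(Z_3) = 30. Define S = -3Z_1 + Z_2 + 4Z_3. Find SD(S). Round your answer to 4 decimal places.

Var(Z_1) = 72.25, Var(Z_2) = 0.49, Var(Z_3) = 900
By independence, Var(S) = (-3)²Var(Z_1) + (1)²Var(Z_2) + (4)²Var(Z_3)
= (-3)²·72.25 + (1)²·0.49 + (4)²·900 = 15050.74
SD(S) = √15050.74 ≈ 122.6815

122.6815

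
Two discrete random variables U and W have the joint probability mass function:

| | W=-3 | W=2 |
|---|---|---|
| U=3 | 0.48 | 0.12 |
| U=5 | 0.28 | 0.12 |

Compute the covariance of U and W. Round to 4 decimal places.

E[U] = 3.8,  E[W] = -1.8
E[UW] = -6.6
Cov(U,W) = E[UW] − E[U]E[W] = -6.6 − (3.8)(-1.8) = 0.24

0.2400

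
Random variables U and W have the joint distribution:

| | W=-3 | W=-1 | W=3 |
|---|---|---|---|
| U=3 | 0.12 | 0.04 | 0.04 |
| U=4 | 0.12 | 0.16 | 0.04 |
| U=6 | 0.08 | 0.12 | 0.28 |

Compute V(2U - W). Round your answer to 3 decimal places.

E[U] = 4.76,  E[W] = -0.2,  E[UW] = 0.44
V(U) = 24.2 − (4.76)² = 1.5424;  V(W) = 6.44 − (-0.2)² = 6.4
Cov(U,W) = 0.44 − (4.76)(-0.2) = 1.392
V(2U - W) = (2)²·1.5424 + (-1)²·6.4 + 2·(2)·(-1)·1.392 = 7.0016

7.002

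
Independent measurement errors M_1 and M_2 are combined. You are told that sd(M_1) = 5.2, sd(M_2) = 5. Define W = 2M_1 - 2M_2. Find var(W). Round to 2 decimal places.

var(M_1) = 27.04, var(M_2) = 25
By independence, var(W) = (2)²var(M_1) + (-2)²var(M_2)
= (2)²·27.04 + (-2)²·25 = 208.16

208.16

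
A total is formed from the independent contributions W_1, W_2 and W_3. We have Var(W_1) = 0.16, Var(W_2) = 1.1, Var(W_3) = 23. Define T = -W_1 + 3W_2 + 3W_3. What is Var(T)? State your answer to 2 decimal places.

By independence, Var(T) = (-1)²Var(W_1) + (3)²Var(W_2) + (3)²Var(W_3)
= (-1)²·0.16 + (3)²·1.1 + (3)²·23 = 217.06

217.06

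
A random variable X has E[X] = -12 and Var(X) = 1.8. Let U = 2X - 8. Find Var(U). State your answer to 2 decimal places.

7.20

Var(2X - 8) = (2)²·Var(X) = 4·1.8 = 7.2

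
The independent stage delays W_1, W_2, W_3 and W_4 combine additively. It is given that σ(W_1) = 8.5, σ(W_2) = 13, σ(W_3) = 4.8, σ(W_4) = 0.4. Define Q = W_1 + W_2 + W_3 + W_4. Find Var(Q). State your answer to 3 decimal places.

Var(W_1) = 72.25, Var(W_2) = 169, Var(W_3) = 23.04, Var(W_4) = 0.16
By independence, Var(Q) = (1)²Var(W_1) + (1)²Var(W_2) + (1)²Var(W_3) + (1)²Var(W_4)
= (1)²·72.25 + (1)²·169 + (1)²·23.04 + (1)²·0.16 = 264.45

264.450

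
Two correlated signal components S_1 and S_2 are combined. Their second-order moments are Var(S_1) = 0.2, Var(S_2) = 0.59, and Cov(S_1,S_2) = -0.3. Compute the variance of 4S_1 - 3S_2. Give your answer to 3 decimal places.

Var(4S_1 - 3S_2) = (4)²·Var(S_1) + (-3)²·Var(S_2) + 2·(4)·(-3)·Cov(S_1,S_2)
= 16·0.2 + 9·0.59 + -24·-0.3 = 15.71

15.710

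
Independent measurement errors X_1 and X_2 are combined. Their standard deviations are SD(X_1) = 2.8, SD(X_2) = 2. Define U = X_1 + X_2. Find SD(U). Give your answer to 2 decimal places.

3.44

Var(X_1) = 7.84, Var(X_2) = 4
By independence, Var(U) = (1)²Var(X_1) + (1)²Var(X_2)
= (1)²·7.84 + (1)²·4 = 11.84
SD(U) = √11.84 ≈ 3.44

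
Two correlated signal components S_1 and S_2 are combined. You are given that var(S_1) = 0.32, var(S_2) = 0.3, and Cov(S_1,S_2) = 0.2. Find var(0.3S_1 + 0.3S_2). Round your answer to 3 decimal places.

var(0.3S_1 + 0.3S_2) = (0.3)²·var(S_1) + (0.3)²·var(S_2) + 2·(0.3)·(0.3)·Cov(S_1,S_2)
= 0.09·0.32 + 0.09·0.3 + 0.18·0.2 = 0.0918

0.092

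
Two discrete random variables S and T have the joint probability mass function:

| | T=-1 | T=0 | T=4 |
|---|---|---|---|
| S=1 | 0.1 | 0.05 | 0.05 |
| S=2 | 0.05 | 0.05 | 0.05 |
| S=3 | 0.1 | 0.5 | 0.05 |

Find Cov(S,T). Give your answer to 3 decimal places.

-0.158

E[S] = 2.45,  E[T] = 0.35
E[ST] = 0.7
Cov(S,T) = E[ST] − E[S]E[T] = 0.7 − (2.45)(0.35) = -0.1575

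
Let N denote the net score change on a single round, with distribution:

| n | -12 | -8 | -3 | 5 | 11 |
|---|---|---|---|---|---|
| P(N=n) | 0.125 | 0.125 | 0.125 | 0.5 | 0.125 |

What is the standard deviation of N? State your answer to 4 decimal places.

7.3314

E[N] = (-12)(0.125) + (-8)(0.125) + (-3)(0.125) + (5)(0.5) + (11)(0.125) = 1
E[N²] = (-12)²(0.125) + (-8)²(0.125) + (-3)²(0.125) + (5)²(0.5) + (11)²(0.125) = 54.75
V(N) = E[N²] − (E[N])² = 54.75 − (1)² = 53.75
σ(N) = √53.75 ≈ 7.3314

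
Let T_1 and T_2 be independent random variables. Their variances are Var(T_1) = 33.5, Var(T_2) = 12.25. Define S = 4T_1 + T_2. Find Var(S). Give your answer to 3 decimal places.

548.250

By independence, Var(S) = (4)²Var(T_1) + (1)²Var(T_2)
= (4)²·33.5 + (1)²·12.25 = 548.25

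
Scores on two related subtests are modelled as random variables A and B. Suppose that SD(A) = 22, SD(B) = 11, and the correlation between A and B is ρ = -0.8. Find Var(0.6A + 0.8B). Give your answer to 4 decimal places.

65.8240

Var(A) = (22)² = 484;  Var(B) = (11)² = 121
Cov(A,B) = ρ·SD(A)·SD(B) = -0.8·22·11 = -193.6
Var(0.6A + 0.8B) = (0.6)²·Var(A) + (0.8)²·Var(B) + 2·(0.6)·(0.8)·Cov(A,B)
= 0.36·484 + 0.64·121 + 0.96·-193.6 = 65.824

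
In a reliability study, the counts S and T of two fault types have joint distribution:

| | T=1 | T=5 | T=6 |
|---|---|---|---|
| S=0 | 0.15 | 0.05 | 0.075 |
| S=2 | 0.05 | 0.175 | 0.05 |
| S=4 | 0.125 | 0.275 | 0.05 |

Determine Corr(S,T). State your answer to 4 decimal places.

E[S] = 2.35,  E[T] = 3.875
E[ST] = 9.65
cov(S,T) = E[ST] − E[S]E[T] = 9.65 − (2.35)(3.875) = 0.54375
V(S) = 2.7775,  V(T) = 4.109375
ρ = 0.54375 / √(2.7775·4.109375) ≈ 0.1609

0.1609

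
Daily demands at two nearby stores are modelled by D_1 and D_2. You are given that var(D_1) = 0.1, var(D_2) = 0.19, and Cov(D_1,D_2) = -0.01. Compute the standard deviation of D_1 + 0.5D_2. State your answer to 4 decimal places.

0.3708

var(D_1 + 0.5D_2) = (1)²·var(D_1) + (0.5)²·var(D_2) + 2·(1)·(0.5)·Cov(D_1,D_2)
= 1·0.1 + 0.25·0.19 + 1·-0.01 = 0.1375
SD(D_1 + 0.5D_2) = √0.1375 ≈ 0.3708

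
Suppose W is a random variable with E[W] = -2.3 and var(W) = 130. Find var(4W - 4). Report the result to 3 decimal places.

var(4W - 4) = (4)²·var(W) = 16·130 = 2080

2080.000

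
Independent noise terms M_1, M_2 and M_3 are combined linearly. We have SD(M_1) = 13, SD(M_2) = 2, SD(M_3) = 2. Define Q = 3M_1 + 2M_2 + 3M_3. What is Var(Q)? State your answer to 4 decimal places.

Var(M_1) = 169, Var(M_2) = 4, Var(M_3) = 4
By independence, Var(Q) = (3)²Var(M_1) + (2)²Var(M_2) + (3)²Var(M_3)
= (3)²·169 + (2)²·4 + (3)²·4 = 1573

1573.0000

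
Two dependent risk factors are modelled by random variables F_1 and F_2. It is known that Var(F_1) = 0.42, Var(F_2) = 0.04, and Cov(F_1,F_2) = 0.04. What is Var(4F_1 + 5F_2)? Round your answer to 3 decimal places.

Var(4F_1 + 5F_2) = (4)²·Var(F_1) + (5)²·Var(F_2) + 2·(4)·(5)·Cov(F_1,F_2)
= 16·0.42 + 25·0.04 + 40·0.04 = 9.32

9.320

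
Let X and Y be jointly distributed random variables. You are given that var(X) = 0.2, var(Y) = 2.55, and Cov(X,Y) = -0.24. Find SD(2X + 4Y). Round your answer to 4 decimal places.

6.1449

var(2X + 4Y) = (2)²·var(X) + (4)²·var(Y) + 2·(2)·(4)·Cov(X,Y)
= 4·0.2 + 16·2.55 + 16·-0.24 = 37.76
SD(2X + 4Y) = √37.76 ≈ 6.1449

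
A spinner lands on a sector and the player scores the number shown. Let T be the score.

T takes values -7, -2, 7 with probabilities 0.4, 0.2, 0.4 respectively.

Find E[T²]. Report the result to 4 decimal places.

40.0000

E[T²] = (-7)²(0.4) + (-2)²(0.2) + (7)²(0.4) = 40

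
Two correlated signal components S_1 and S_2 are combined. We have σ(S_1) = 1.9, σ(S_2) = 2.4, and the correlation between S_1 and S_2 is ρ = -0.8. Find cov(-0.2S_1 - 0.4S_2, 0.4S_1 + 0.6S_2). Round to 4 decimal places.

-0.6498

Var(S_1) = (1.9)² = 3.61;  Var(S_2) = (2.4)² = 5.76
cov(S_1,S_2) = ρ·σ(S_1)·σ(S_2) = -0.8·1.9·2.4 = -3.648
cov(-0.2S_1 - 0.4S_2, 0.4S_1 + 0.6S_2) = (-0.2)(0.4)Var(S_1) + (-0.4)(0.6)Var(S_2) + [(-0.2)(0.6) + (-0.4)(0.4)]cov(S_1,S_2)
= -0.08·3.61 + -0.24·5.76 + -0.28·-3.648 = -0.64976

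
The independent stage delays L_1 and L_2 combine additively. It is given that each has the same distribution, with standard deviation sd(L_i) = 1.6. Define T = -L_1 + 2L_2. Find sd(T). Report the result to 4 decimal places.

Var(L_i) = (1.6)² = 2.56
By independence, Var(T) = (-1)²Var(L_1) + (2)²Var(L_2)
= (-1)²·2.56 + (2)²·2.56 = 12.8
sd(T) = √12.8 ≈ 3.5777

3.5777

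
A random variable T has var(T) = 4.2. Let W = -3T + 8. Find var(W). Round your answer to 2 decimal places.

37.80

var(-3T + 8) = (-3)²·var(T) = 9·4.2 = 37.8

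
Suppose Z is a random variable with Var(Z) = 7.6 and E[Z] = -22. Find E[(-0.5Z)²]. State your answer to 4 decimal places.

E[-0.5Z] = -0.5·-22 = 11
Var(-0.5Z) = (-0.5)²·7.6 = 1.9
E[(-0.5Z)²] = Var((-0.5Z)) + (E[(-0.5Z)])² = 1.9 + (11)² = 122.9

122.9000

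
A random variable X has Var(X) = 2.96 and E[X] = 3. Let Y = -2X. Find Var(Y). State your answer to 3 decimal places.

Var(-2X) = (-2)²·Var(X) = 4·2.96 = 11.84

11.840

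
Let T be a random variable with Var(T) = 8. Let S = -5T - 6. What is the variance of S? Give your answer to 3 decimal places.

Var(-5T - 6) = (-5)²·Var(T) = 25·8 = 200

200.000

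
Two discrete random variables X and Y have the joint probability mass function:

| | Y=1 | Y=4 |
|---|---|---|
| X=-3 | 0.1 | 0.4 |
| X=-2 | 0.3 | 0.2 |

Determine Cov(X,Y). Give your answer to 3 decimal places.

E[X] = -2.5,  E[Y] = 2.8
E[XY] = -7.3
Cov(X,Y) = E[XY] − E[X]E[Y] = -7.3 − (-2.5)(2.8) = -0.3

-0.300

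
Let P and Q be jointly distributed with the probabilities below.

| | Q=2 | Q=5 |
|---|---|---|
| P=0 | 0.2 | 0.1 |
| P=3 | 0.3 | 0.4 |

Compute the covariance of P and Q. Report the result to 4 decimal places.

0.4500

E[P] = 2.1,  E[Q] = 3.5
E[PQ] = 7.8
Cov(P,Q) = E[PQ] − E[P]E[Q] = 7.8 − (2.1)(3.5) = 0.45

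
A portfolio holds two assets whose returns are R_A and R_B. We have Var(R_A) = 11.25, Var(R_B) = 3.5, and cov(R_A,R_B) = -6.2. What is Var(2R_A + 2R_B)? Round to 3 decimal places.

Var(2R_A + 2R_B) = (2)²·Var(R_A) + (2)²·Var(R_B) + 2·(2)·(2)·cov(R_A,R_B)
= 4·11.25 + 4·3.5 + 8·-6.2 = 9.4

9.400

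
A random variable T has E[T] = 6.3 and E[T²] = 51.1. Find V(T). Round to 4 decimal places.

V(T) = 51.1 − (6.3)² = 11.41

11.4100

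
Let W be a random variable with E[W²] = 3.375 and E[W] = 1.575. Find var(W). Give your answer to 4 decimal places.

0.8944

var(W) = 3.375 − (1.575)² = 0.894375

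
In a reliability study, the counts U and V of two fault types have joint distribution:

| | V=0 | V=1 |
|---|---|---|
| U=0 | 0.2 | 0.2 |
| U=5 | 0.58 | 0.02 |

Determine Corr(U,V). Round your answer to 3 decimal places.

E[U] = 3,  E[V] = 0.22
E[UV] = 0.1
Cov(U,V) = E[UV] − E[U]E[V] = 0.1 − (3)(0.22) = -0.56
Var(U) = 6,  Var(V) = 0.1716
ρ = -0.56 / √(6·0.1716) ≈ -0.552

-0.552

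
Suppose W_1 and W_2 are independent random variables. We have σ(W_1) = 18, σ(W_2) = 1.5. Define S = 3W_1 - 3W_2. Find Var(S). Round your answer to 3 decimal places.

2936.250

Var(W_1) = 324, Var(W_2) = 2.25
By independence, Var(S) = (3)²Var(W_1) + (-3)²Var(W_2)
= (3)²·324 + (-3)²·2.25 = 2936.25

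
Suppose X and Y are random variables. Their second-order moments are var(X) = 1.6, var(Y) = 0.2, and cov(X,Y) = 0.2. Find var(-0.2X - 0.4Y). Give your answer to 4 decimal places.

0.1280

var(-0.2X - 0.4Y) = (-0.2)²·var(X) + (-0.4)²·var(Y) + 2·(-0.2)·(-0.4)·cov(X,Y)
= 0.04·1.6 + 0.16·0.2 + 0.16·0.2 = 0.128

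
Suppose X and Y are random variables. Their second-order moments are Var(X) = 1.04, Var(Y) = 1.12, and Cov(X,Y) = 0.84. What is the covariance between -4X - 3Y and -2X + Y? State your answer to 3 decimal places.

Cov(-4X - 3Y, -2X + Y) = (-4)(-2)Var(X) + (-3)(1)Var(Y) + [(-4)(1) + (-3)(-2)]Cov(X,Y)
= 8·1.04 + -3·1.12 + 2·0.84 = 6.64

6.640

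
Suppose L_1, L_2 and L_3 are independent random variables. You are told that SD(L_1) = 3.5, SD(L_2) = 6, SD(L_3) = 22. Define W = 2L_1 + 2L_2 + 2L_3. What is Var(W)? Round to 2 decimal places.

Var(L_1) = 12.25, Var(L_2) = 36, Var(L_3) = 484
By independence, Var(W) = (2)²Var(L_1) + (2)²Var(L_2) + (2)²Var(L_3)
= (2)²·12.25 + (2)²·36 + (2)²·484 = 2129

2129.00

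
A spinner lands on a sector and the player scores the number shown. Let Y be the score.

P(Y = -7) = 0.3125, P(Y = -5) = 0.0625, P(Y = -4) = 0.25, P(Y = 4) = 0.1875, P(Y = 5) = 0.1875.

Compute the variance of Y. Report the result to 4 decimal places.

25.2773

E[Y] = (-7)(0.3125) + (-5)(0.0625) + (-4)(0.25) + (4)(0.1875) + (5)(0.1875) = -1.8125
E[Y²] = (-7)²(0.3125) + (-5)²(0.0625) + (-4)²(0.25) + (4)²(0.1875) + (5)²(0.1875) = 28.5625
var(Y) = E[Y²] − (E[Y])² = 28.5625 − (-1.8125)² = 25.27734375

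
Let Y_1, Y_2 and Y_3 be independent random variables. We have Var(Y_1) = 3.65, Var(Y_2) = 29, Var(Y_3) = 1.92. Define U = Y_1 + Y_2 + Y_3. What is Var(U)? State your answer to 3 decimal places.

34.570

By independence, Var(U) = (1)²Var(Y_1) + (1)²Var(Y_2) + (1)²Var(Y_3)
= (1)²·3.65 + (1)²·29 + (1)²·1.92 = 34.57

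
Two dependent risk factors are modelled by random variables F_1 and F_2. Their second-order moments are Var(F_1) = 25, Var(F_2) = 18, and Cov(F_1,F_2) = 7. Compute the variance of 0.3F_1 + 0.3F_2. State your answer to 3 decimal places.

Var(0.3F_1 + 0.3F_2) = (0.3)²·Var(F_1) + (0.3)²·Var(F_2) + 2·(0.3)·(0.3)·Cov(F_1,F_2)
= 0.09·25 + 0.09·18 + 0.18·7 = 5.13

5.130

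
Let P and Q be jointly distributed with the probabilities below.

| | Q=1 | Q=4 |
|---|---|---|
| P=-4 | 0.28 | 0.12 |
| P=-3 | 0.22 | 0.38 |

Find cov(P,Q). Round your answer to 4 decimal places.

E[P] = -3.4,  E[Q] = 2.5
E[PQ] = -8.26
cov(P,Q) = E[PQ] − E[P]E[Q] = -8.26 − (-3.4)(2.5) = 0.24

0.2400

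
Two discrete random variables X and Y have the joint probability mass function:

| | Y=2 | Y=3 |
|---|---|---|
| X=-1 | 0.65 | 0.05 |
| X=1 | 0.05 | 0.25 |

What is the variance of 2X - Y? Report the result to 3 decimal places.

2.290

E[X] = -0.4,  E[Y] = 2.3,  E[XY] = -0.6
var(X) = 1 − (-0.4)² = 0.84;  var(Y) = 5.5 − (2.3)² = 0.21
Cov(X,Y) = -0.6 − (-0.4)(2.3) = 0.32
var(2X - Y) = (2)²·0.84 + (-1)²·0.21 + 2·(2)·(-1)·0.32 = 2.29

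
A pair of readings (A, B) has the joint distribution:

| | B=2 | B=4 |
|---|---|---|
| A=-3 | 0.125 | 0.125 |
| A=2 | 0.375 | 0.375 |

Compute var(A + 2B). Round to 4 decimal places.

E[A] = 0.75,  E[B] = 3,  E[AB] = 2.25
var(A) = 5.25 − (0.75)² = 4.6875;  var(B) = 10 − (3)² = 1
cov(A,B) = 2.25 − (0.75)(3) = 0
var(A + 2B) = (1)²·4.6875 + (2)²·1 + 2·(1)·(2)·0 = 8.6875

8.6875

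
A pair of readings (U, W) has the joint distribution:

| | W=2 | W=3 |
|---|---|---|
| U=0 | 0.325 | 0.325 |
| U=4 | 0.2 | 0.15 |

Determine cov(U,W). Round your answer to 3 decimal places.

E[U] = 1.4,  E[W] = 2.475
E[UW] = 3.4
cov(U,W) = E[UW] − E[U]E[W] = 3.4 − (1.4)(2.475) = -0.065

-0.065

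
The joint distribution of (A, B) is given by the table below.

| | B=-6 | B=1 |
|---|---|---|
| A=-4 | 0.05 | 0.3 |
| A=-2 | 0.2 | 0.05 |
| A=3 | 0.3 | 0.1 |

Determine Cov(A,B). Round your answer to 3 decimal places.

-4.795

E[A] = -0.7,  E[B] = -2.85
E[AB] = -2.8
Cov(A,B) = E[AB] − E[A]E[B] = -2.8 − (-0.7)(-2.85) = -4.795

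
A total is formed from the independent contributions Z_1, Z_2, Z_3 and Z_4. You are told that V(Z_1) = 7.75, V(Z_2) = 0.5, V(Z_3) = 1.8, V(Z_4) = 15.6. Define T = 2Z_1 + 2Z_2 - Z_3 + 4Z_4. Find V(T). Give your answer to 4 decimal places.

By independence, V(T) = (2)²V(Z_1) + (2)²V(Z_2) + (-1)²V(Z_3) + (4)²V(Z_4)
= (2)²·7.75 + (2)²·0.5 + (-1)²·1.8 + (4)²·15.6 = 284.4

284.4000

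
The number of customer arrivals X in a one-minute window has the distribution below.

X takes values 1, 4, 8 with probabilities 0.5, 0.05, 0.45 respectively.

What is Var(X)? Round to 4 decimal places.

E[X] = (1)(0.5) + (4)(0.05) + (8)(0.45) = 4.3
E[X²] = (1)²(0.5) + (4)²(0.05) + (8)²(0.45) = 30.1
Var(X) = E[X²] − (E[X])² = 30.1 − (4.3)² = 11.61

11.6100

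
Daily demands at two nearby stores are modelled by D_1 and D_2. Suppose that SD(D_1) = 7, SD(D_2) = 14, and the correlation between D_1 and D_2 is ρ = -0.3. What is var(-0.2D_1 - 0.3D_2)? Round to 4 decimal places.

var(D_1) = (7)² = 49;  var(D_2) = (14)² = 196
Cov(D_1,D_2) = ρ·SD(D_1)·SD(D_2) = -0.3·7·14 = -29.4
var(-0.2D_1 - 0.3D_2) = (-0.2)²·var(D_1) + (-0.3)²·var(D_2) + 2·(-0.2)·(-0.3)·Cov(D_1,D_2)
= 0.04·49 + 0.09·196 + 0.12·-29.4 = 16.072

16.0720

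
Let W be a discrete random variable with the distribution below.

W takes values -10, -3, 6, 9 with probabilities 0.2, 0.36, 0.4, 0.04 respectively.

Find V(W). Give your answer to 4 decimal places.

40.7776

E[W] = (-10)(0.2) + (-3)(0.36) + (6)(0.4) + (9)(0.04) = -0.32
E[W²] = (-10)²(0.2) + (-3)²(0.36) + (6)²(0.4) + (9)²(0.04) = 40.88
V(W) = E[W²] − (E[W])² = 40.88 − (-0.32)² = 40.7776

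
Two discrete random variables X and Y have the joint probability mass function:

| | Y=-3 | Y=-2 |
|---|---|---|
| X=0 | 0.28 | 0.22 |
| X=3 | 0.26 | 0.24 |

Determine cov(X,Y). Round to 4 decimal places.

0.0300

E[X] = 1.5,  E[Y] = -2.54
E[XY] = -3.78
cov(X,Y) = E[XY] − E[X]E[Y] = -3.78 − (1.5)(-2.54) = 0.03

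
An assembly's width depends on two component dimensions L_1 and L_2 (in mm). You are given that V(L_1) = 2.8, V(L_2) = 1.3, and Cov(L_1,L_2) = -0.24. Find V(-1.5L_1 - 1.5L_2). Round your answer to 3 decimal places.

V(-1.5L_1 - 1.5L_2) = (-1.5)²·V(L_1) + (-1.5)²·V(L_2) + 2·(-1.5)·(-1.5)·Cov(L_1,L_2)
= 2.25·2.8 + 2.25·1.3 + 4.5·-0.24 = 8.145

8.145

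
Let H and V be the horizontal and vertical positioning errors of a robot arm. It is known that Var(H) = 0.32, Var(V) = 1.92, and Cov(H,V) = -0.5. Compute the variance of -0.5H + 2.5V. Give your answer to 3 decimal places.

Var(-0.5H + 2.5V) = (-0.5)²·Var(H) + (2.5)²·Var(V) + 2·(-0.5)·(2.5)·Cov(H,V)
= 0.25·0.32 + 6.25·1.92 + -2.5·-0.5 = 13.33

13.330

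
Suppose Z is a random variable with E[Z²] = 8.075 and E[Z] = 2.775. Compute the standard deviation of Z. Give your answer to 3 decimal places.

0.612

Var(Z) = 8.075 − (2.775)² = 0.374375
sd(Z) = √0.374375 ≈ 0.612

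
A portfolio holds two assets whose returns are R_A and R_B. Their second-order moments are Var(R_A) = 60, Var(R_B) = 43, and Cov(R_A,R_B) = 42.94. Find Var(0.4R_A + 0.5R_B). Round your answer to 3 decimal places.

Var(0.4R_A + 0.5R_B) = (0.4)²·Var(R_A) + (0.5)²·Var(R_B) + 2·(0.4)·(0.5)·Cov(R_A,R_B)
= 0.16·60 + 0.25·43 + 0.4·42.94 = 37.526

37.526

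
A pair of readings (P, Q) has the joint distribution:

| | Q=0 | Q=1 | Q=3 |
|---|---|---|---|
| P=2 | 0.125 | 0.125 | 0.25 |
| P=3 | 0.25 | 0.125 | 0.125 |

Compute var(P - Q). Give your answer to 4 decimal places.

2.3594

E[P] = 2.5,  E[Q] = 1.375,  E[PQ] = 3.25
var(P) = 6.5 − (2.5)² = 0.25;  var(Q) = 3.625 − (1.375)² = 1.734375
Cov(P,Q) = 3.25 − (2.5)(1.375) = -0.1875
var(P - Q) = (1)²·0.25 + (-1)²·1.734375 + 2·(1)·(-1)·-0.1875 = 2.359375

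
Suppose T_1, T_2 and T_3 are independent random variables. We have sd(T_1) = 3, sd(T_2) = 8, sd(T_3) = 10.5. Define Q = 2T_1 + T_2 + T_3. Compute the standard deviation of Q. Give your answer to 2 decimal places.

V(T_1) = 9, V(T_2) = 64, V(T_3) = 110.25
By independence, V(Q) = (2)²V(T_1) + (1)²V(T_2) + (1)²V(T_3)
= (2)²·9 + (1)²·64 + (1)²·110.25 = 210.25
sd(Q) = √210.25 ≈ 14.50

14.50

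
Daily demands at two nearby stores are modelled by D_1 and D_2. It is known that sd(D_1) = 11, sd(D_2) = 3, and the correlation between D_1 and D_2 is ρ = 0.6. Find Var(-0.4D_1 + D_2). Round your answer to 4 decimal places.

Var(D_1) = (11)² = 121;  Var(D_2) = (3)² = 9
Cov(D_1,D_2) = ρ·sd(D_1)·sd(D_2) = 0.6·11·3 = 19.8
Var(-0.4D_1 + D_2) = (-0.4)²·Var(D_1) + (1)²·Var(D_2) + 2·(-0.4)·(1)·Cov(D_1,D_2)
= 0.16·121 + 1·9 + -0.8·19.8 = 12.52

12.5200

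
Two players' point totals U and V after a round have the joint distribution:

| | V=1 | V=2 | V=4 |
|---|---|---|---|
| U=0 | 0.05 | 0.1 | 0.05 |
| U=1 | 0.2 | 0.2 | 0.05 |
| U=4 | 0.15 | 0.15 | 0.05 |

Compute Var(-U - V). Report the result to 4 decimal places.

3.3875

E[U] = 1.85,  E[V] = 1.9,  E[UV] = 3.4
Var(U) = 6.05 − (1.85)² = 2.6275;  Var(V) = 4.6 − (1.9)² = 0.99
Cov(U,V) = 3.4 − (1.85)(1.9) = -0.115
Var(-U - V) = (-1)²·2.6275 + (-1)²·0.99 + 2·(-1)·(-1)·-0.115 = 3.3875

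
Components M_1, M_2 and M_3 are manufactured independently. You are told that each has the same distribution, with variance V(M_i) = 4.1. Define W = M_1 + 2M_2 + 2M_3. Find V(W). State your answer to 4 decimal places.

36.9000

By independence, V(W) = (1)²V(M_1) + (2)²V(M_2) + (2)²V(M_3)
= (1)²·4.1 + (2)²·4.1 + (2)²·4.1 = 36.9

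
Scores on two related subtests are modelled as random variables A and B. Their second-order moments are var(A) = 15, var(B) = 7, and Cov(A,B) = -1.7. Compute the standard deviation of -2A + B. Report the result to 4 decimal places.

8.5907

var(-2A + B) = (-2)²·var(A) + (1)²·var(B) + 2·(-2)·(1)·Cov(A,B)
= 4·15 + 1·7 + -4·-1.7 = 73.8
sd(-2A + B) = √73.8 ≈ 8.5907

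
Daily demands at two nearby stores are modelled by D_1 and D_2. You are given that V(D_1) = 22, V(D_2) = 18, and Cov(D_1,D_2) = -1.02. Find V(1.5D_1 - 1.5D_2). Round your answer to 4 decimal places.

94.5900

V(1.5D_1 - 1.5D_2) = (1.5)²·V(D_1) + (-1.5)²·V(D_2) + 2·(1.5)·(-1.5)·Cov(D_1,D_2)
= 2.25·22 + 2.25·18 + -4.5·-1.02 = 94.59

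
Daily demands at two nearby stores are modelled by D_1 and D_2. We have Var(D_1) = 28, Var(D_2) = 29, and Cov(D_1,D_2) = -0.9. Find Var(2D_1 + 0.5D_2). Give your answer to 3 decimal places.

Var(2D_1 + 0.5D_2) = (2)²·Var(D_1) + (0.5)²·Var(D_2) + 2·(2)·(0.5)·Cov(D_1,D_2)
= 4·28 + 0.25·29 + 2·-0.9 = 117.45

117.450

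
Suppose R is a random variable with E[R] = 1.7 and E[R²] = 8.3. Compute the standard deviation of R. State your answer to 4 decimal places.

var(R) = 8.3 − (1.7)² = 5.41
σ(R) = √5.41 ≈ 2.3259

2.3259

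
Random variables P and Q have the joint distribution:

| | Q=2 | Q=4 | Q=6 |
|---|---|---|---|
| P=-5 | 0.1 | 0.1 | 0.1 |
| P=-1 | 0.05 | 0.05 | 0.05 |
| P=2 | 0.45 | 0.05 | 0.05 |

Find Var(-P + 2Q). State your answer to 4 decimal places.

27.9475

E[P] = -0.55,  E[Q] = 3.2,  E[PQ] = -3.8
Var(P) = 9.85 − (-0.55)² = 9.5475;  Var(Q) = 12.8 − (3.2)² = 2.56
Cov(P,Q) = -3.8 − (-0.55)(3.2) = -2.04
Var(-P + 2Q) = (-1)²·9.5475 + (2)²·2.56 + 2·(-1)·(2)·-2.04 = 27.9475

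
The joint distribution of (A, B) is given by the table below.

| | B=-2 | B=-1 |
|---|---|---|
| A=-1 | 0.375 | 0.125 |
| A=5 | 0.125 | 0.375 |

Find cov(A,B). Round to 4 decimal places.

E[A] = 2,  E[B] = -1.5
E[AB] = -2.25
cov(A,B) = E[AB] − E[A]E[B] = -2.25 − (2)(-1.5) = 0.75

0.7500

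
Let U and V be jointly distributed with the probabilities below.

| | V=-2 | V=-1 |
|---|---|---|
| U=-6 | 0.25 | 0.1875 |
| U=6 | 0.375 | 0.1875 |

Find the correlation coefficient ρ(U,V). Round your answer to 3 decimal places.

-0.098

E[U] = 0.75,  E[V] = -1.625
E[UV] = -1.5
cov(U,V) = E[UV] − E[U]E[V] = -1.5 − (0.75)(-1.625) = -0.28125
var(U) = 35.4375,  var(V) = 0.234375
ρ = -0.28125 / √(35.4375·0.234375) ≈ -0.098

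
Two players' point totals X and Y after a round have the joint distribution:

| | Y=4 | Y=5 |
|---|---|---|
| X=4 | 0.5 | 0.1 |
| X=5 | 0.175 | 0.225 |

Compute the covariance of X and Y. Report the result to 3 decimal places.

E[X] = 4.4,  E[Y] = 4.325
E[XY] = 19.125
Cov(X,Y) = E[XY] − E[X]E[Y] = 19.125 − (4.4)(4.325) = 0.095

0.095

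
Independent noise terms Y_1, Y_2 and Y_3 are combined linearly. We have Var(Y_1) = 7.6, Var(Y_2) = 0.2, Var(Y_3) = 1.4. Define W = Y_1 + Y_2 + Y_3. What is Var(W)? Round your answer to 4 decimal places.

9.2000

By independence, Var(W) = (1)²Var(Y_1) + (1)²Var(Y_2) + (1)²Var(Y_3)
= (1)²·7.6 + (1)²·0.2 + (1)²·1.4 = 9.2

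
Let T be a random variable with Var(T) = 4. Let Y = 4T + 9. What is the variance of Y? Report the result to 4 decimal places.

Var(4T + 9) = (4)²·Var(T) = 16·4 = 64

64.0000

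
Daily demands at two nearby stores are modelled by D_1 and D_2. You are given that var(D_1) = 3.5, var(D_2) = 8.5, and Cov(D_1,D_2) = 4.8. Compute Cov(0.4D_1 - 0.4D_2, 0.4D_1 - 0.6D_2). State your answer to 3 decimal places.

Cov(0.4D_1 - 0.4D_2, 0.4D_1 - 0.6D_2) = (0.4)(0.4)var(D_1) + (-0.4)(-0.6)var(D_2) + [(0.4)(-0.6) + (-0.4)(0.4)]Cov(D_1,D_2)
= 0.16·3.5 + 0.24·8.5 + -0.4·4.8 = 0.68

0.680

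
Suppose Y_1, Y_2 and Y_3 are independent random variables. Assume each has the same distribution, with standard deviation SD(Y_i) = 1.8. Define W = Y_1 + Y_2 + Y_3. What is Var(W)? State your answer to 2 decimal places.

Var(Y_i) = (1.8)² = 3.24
By independence, Var(W) = (1)²Var(Y_1) + (1)²Var(Y_2) + (1)²Var(Y_3)
= (1)²·3.24 + (1)²·3.24 + (1)²·3.24 = 9.72

9.72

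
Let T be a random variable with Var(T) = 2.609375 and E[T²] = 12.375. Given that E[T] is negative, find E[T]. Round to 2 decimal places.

-3.13

(E[T])² = E[T²] − Var(T) = 12.375 − 2.609375 = 9.765625
E[T] = −√9.765625 = -3.125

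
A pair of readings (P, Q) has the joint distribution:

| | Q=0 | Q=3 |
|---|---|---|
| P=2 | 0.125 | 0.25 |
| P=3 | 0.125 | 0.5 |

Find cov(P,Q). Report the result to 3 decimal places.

0.094

E[P] = 2.625,  E[Q] = 2.25
E[PQ] = 6
cov(P,Q) = E[PQ] − E[P]E[Q] = 6 − (2.625)(2.25) = 0.09375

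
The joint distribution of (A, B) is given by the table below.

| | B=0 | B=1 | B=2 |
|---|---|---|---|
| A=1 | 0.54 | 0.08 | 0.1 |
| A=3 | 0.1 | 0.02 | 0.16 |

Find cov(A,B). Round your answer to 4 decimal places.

0.3328

E[A] = 1.56,  E[B] = 0.62
E[AB] = 1.3
cov(A,B) = E[AB] − E[A]E[B] = 1.3 − (1.56)(0.62) = 0.3328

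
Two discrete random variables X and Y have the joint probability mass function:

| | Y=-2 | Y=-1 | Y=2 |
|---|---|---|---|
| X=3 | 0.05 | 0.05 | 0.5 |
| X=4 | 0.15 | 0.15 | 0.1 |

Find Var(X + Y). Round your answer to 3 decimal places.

E[X] = 3.4,  E[Y] = 0.6,  E[XY] = 1.55
Var(X) = 11.8 − (3.4)² = 0.24;  Var(Y) = 3.4 − (0.6)² = 3.04
Cov(X,Y) = 1.55 − (3.4)(0.6) = -0.49
Var(X + Y) = (1)²·0.24 + (1)²·3.04 + 2·(1)·(1)·-0.49 = 2.3

2.300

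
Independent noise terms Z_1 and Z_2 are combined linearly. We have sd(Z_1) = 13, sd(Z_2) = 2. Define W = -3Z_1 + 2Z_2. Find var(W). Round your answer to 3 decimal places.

1537.000

var(Z_1) = 169, var(Z_2) = 4
By independence, var(W) = (-3)²var(Z_1) + (2)²var(Z_2)
= (-3)²·169 + (2)²·4 = 1537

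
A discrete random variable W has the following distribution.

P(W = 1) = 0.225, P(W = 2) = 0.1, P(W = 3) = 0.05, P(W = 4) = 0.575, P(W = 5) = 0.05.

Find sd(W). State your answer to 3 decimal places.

1.326

E[W] = (1)(0.225) + (2)(0.1) + (3)(0.05) + (4)(0.575) + (5)(0.05) = 3.125
E[W²] = (1)²(0.225) + (2)²(0.1) + (3)²(0.05) + (4)²(0.575) + (5)²(0.05) = 11.525
var(W) = E[W²] − (E[W])² = 11.525 − (3.125)² = 1.759375
sd(W) = √1.759375 ≈ 1.326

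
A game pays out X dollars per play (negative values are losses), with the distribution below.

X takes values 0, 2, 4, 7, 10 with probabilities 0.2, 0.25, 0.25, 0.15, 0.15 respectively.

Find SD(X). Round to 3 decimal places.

E[X] = (0)(0.2) + (2)(0.25) + (4)(0.25) + (7)(0.15) + (10)(0.15) = 4.05
E[X²] = (0)²(0.2) + (2)²(0.25) + (4)²(0.25) + (7)²(0.15) + (10)²(0.15) = 27.35
var(X) = E[X²] − (E[X])² = 27.35 − (4.05)² = 10.9475
SD(X) = √10.9475 ≈ 3.309

3.309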